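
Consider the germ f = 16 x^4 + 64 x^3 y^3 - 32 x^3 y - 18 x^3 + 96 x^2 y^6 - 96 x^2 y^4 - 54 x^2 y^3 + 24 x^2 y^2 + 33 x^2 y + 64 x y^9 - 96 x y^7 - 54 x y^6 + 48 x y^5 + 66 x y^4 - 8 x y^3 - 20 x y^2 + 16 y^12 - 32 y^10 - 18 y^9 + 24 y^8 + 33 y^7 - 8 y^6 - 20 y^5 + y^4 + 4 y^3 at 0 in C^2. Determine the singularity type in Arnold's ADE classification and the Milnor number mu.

Type D_{5}, Milnor number mu = 5.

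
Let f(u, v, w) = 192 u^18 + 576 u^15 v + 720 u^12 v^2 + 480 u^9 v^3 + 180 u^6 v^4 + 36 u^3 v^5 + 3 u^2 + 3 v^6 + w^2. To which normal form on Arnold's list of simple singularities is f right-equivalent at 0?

The Hessian of f at 0 is [[6, 0, 0], [0, 0, 0], [0, 0, 2]] with rank 2, so corank 1. A Groebner basis of the Jacobian ideal J(f) in C{u,v,w} is {v^5, u, w}; counting standard monomials gives mu = 5. Corank 1: A-series; mu = 5 gives A_5.

A5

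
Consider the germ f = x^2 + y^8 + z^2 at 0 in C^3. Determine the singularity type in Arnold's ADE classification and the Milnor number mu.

The Hessian of f at 0 is [[2, 0, 0], [0, 0, 0], [0, 0, 2]] with rank 2, so corank 1. A Groebner basis of the Jacobian ideal J(f) in C{x,y,z} is {y^7, x, z}; counting standard monomials gives mu = 7. Corank 1: A-series; mu = 7 gives A_7.

Type A7, Milnor number mu = 7.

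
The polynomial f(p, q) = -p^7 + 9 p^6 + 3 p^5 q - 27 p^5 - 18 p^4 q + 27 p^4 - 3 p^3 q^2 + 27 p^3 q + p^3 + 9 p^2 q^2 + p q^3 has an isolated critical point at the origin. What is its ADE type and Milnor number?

Type E_{7}, Milnor number mu = 7.

The Hessian of f at 0 has rank 0. Corank 2; j^3 = p^3 is a perfect cube, so E-series; the 4-jet and mu = 7 give E_7.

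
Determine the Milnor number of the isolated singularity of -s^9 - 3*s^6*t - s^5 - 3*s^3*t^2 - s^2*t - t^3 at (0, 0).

4

The Hessian of f at 0 is [[0, 0], [0, 0]] with rank 0, so corank 2. A Groebner basis of the Jacobian ideal J(f) in C{s,t} is {t^3, s^2 + 3*t^2, s*t}; counting standard monomials gives mu = 4. Corank 2; j^3 = -t*(s^2 + t^2) splits into three distinct lines over C (the quadratic factor has nonzero discriminant), so D_4.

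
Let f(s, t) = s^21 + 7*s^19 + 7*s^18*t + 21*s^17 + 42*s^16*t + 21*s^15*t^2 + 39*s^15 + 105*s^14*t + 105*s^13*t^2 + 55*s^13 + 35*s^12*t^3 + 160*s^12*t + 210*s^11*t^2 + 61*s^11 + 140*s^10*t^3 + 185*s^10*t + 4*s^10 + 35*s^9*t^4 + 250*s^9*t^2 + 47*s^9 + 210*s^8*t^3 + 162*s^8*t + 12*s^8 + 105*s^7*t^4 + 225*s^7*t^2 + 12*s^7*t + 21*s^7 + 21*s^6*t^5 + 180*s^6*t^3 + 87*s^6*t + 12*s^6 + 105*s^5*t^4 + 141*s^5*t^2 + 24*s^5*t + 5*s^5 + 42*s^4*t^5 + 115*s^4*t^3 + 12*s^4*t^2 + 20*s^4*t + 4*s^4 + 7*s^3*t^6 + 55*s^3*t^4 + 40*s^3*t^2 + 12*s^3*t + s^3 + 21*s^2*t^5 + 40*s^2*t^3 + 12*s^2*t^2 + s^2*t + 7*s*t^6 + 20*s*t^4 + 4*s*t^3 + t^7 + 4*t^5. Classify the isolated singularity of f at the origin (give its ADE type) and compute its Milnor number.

Type D8, Milnor number mu = 8.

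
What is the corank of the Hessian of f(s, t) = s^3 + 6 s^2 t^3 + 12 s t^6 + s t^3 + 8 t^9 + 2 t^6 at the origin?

2

Hessian at 0 has rank 0.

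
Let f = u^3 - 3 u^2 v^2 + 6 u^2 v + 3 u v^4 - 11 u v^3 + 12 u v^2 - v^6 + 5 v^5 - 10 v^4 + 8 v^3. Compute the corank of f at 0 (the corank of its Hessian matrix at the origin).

The Hessian at 0 is [[0, 0], [0, 0]] of rank 0; hence corank 2.

2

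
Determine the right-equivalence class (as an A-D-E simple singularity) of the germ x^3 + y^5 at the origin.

E_8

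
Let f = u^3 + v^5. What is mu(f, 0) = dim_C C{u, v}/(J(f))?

8

The Hessian of f at 0 is [[0, 0], [0, 0]] with rank 0, so corank 2. A Groebner basis of the Jacobian ideal J(f) in C{u,v} is {v^4, u^2}; counting standard monomials gives mu = 8. Corank 2; j^3 = u^3 is a perfect cube, so E-series; the 5-jet and mu = 8 give E_8.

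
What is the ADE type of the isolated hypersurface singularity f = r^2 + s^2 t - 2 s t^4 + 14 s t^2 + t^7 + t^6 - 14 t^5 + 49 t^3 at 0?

D_{7}

The Hessian of f at 0 has rank 1. Corank 2; j^3 = t*(s + 7*t)^2 has shape L^2 M (L != M), so D-series; mu = 7 gives D_7.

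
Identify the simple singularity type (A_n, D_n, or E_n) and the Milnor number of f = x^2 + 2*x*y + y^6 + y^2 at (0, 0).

The Hessian of f at 0 is [[2, 2], [2, 2]] with rank 1, so corank 1. A Groebner basis of the Jacobian ideal J(f) in C{x,y} is {y^5, x + y}; counting standard monomials gives mu = 5. Corank 1: A-series; mu = 5 gives A_5.

Type A_5, Milnor number mu = 5.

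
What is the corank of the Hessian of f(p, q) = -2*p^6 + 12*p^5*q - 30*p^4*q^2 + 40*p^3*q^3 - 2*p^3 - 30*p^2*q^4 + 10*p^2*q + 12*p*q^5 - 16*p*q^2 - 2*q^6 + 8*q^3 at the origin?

Hessian at 0 has rank 0.

2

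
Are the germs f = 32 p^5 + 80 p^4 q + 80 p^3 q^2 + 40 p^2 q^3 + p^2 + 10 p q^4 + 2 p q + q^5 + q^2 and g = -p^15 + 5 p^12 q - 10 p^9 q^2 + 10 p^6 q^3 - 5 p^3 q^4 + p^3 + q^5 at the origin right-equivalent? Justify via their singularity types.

No.

The Hessian of f at 0 has rank 1. Corank 1: A-series; mu = 4 gives A_4. The Hessian of g at 0 has rank 0. Corank 2; j^3 = p^3 is a perfect cube, so E-series; the 5-jet and mu = 8 give E_8. f is A_4 but g is E_8, hence not right-equivalent.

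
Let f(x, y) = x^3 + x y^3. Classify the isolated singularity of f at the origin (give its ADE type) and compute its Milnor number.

Type E_7, Milnor number mu = 7.

The Hessian of f at 0 is [[0, 0], [0, 0]] with rank 0, so corank 2. A Groebner basis of the Jacobian ideal J(f) in C{x,y} is {x^3, x*y^2, 3*x^2 + y^3}; counting standard monomials gives mu = 7. Corank 2; j^3 = x^3 is a perfect cube, so E-series; the 4-jet and mu = 7 give E_7.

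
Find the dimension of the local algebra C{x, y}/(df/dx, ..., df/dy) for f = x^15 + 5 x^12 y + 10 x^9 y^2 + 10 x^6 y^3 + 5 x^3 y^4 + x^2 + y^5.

4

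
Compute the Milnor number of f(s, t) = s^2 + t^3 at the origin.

2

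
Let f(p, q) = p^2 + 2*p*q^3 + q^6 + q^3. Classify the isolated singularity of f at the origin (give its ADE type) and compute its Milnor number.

The Hessian of f at 0 has rank 1. Corank 1: A-series; mu = 2 gives A_2.

Type A2, Milnor number mu = 2.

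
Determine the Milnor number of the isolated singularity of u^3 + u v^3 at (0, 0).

7

The Hessian of f at 0 has rank 0. Corank 2; j^3 = u^3 is a perfect cube, so E-series; the 4-jet and mu = 7 give E_7.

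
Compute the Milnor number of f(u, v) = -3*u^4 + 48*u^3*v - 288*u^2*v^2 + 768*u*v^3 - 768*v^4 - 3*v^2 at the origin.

3

The Hessian of f at 0 is [[0, 0], [0, -6]] with rank 1, so corank 1. A Groebner basis of the Jacobian ideal J(f) in C{u,v} is {u^3, v}; counting standard monomials gives mu = 3. Corank 1: A-series; mu = 3 gives A_3.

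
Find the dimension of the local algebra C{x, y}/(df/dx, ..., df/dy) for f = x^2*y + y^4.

The Hessian of f at 0 is [[0, 0], [0, 0]] with rank 0, so corank 2. A Groebner basis of the Jacobian ideal J(f) in C{x,y} is {x^3, x^2/4 + y^3, x*y}; counting standard monomials gives mu = 5. Corank 2; j^3 = x^2*y has shape L^2 M (L != M), so D-series; mu = 5 gives D_5.

5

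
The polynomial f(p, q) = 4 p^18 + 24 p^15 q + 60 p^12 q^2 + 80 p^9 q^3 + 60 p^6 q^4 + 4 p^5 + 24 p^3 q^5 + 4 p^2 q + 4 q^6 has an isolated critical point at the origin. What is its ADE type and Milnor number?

Type D_7, Milnor number mu = 7.

The Hessian of f at 0 is [[0, 0], [0, 0]] with rank 0, so corank 2. A Groebner basis of the Jacobian ideal J(f) in C{p,q} is {p^2/6 + q^5, p^3, p*q}; counting standard monomials gives mu = 7. Corank 2; j^3 = 4*p^2*q has shape L^2 M (L != M), so D-series; mu = 7 gives D_7.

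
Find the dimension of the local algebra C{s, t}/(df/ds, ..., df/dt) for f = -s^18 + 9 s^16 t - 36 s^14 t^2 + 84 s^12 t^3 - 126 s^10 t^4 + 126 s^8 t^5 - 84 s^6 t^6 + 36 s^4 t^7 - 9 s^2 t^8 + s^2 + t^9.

The Hessian of f at 0 has rank 1. Corank 1: A-series; mu = 8 gives A_8.

8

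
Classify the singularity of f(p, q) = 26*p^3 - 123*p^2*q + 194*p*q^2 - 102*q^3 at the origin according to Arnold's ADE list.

D_4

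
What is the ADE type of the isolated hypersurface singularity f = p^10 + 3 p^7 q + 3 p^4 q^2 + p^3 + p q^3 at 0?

The Hessian of f at 0 has rank 0. Corank 2; j^3 = p^3 is a perfect cube, so E-series; the 4-jet and mu = 7 give E_7.

E7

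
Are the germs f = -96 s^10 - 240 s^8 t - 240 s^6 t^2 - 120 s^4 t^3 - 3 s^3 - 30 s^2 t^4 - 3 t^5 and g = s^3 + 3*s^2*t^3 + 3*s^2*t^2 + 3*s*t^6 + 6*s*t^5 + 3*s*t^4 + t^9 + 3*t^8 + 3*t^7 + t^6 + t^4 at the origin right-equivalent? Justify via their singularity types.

The Hessian of f at 0 has rank 0. Corank 2; j^3 = -3*s^3 is a perfect cube, so E-series; the 5-jet and mu = 8 give E_8. The Hessian of g at 0 has rank 0. Corank 2; j^3 = s^3 is a perfect cube, so E-series; the 4-jet and mu = 6 give E_6. f is E_8 but g is E_6, hence not right-equivalent.

No.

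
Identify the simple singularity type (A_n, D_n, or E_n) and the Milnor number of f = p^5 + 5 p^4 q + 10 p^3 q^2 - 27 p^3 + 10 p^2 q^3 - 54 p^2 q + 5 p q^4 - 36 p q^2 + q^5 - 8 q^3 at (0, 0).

The Hessian of f at 0 has rank 0. Corank 2; j^3 = -(3*p + 2*q)^3 is a perfect cube, so E-series; the 5-jet and mu = 8 give E_8.

Type E8, Milnor number mu = 8.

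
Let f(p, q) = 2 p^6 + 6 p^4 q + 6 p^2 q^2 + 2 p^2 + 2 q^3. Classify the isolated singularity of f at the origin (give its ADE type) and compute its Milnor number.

Type A2, Milnor number mu = 2.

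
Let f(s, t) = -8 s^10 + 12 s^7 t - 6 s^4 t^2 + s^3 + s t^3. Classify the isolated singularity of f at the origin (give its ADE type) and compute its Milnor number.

Type E_7, Milnor number mu = 7.

The Hessian of f at 0 has rank 0. Corank 2; j^3 = s^3 is a perfect cube, so E-series; the 4-jet and mu = 7 give E_7.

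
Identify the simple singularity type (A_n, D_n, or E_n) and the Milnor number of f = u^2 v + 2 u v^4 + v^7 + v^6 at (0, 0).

The Hessian of f at 0 has rank 0. Corank 2; j^3 = u^2*v has shape L^2 M (L != M), so D-series; mu = 7 gives D_7.

Type D_{7}, Milnor number mu = 7.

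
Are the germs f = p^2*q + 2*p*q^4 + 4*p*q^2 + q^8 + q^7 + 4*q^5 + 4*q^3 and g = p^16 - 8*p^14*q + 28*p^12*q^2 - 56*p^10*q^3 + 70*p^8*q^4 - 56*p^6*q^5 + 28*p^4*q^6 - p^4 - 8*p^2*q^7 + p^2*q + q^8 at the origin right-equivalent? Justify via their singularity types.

Yes.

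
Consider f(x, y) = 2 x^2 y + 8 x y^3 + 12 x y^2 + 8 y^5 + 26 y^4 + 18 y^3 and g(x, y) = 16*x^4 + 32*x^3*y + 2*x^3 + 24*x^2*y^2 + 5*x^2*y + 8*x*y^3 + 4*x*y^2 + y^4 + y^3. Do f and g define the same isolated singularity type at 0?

Yes.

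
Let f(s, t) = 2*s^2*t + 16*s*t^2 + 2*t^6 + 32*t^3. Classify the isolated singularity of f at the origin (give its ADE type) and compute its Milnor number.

The Hessian of f at 0 has rank 0. Corank 2; j^3 = 2*t*(s + 4*t)^2 has shape L^2 M (L != M), so D-series; mu = 7 gives D_7.

Type D_{7}, Milnor number mu = 7.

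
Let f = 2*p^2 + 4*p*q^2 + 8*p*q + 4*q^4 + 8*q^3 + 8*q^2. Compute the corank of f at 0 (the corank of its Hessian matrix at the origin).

The Hessian at 0 is [[4, 8], [8, 16]] of rank 1; hence corank 1.

1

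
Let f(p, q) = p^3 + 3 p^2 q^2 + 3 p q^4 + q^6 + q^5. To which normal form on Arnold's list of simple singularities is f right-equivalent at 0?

The Hessian of f at 0 is [[0, 0], [0, 0]] with rank 0, so corank 2. A Groebner basis of the Jacobian ideal J(f) in C{p,q} is {q^4, p^3, p^2/2 + p*q^2}; counting standard monomials gives mu = 8. Corank 2; j^3 = p^3 is a perfect cube, so E-series; the 5-jet and mu = 8 give E_8.

E_{8}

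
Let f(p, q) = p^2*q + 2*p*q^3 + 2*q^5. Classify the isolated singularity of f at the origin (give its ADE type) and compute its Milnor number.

Type D6, Milnor number mu = 6.

The Hessian of f at 0 has rank 0. Corank 2; j^3 = p^2*q has shape L^2 M (L != M), so D-series; mu = 6 gives D_6.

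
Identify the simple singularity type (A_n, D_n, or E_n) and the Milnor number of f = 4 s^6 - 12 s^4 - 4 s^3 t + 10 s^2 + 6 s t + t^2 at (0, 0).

Type A_{1}, Milnor number mu = 1.

The Hessian of f at 0 is [[20, 6], [6, 2]] with rank 2, so corank 0. A Groebner basis of the Jacobian ideal J(f) in C{s,t} is {s, t}; counting standard monomials gives mu = 1. Corank 0: nondegenerate Morse point, so A_1.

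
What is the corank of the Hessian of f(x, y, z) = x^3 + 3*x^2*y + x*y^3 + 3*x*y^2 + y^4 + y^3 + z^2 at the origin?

Hessian at 0 has rank 1.

2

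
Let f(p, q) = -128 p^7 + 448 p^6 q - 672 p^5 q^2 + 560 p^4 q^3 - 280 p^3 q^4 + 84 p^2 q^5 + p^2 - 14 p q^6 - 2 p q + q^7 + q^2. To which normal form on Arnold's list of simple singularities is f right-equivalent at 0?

A_6

The Hessian of f at 0 has rank 1. Corank 1: A-series; mu = 6 gives A_6.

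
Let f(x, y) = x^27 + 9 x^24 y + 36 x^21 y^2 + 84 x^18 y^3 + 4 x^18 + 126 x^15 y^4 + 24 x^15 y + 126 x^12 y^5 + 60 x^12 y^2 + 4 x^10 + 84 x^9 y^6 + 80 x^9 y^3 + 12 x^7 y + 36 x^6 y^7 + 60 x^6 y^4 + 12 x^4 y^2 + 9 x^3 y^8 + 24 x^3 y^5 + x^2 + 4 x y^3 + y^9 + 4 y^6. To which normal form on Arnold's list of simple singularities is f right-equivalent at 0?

A_{8}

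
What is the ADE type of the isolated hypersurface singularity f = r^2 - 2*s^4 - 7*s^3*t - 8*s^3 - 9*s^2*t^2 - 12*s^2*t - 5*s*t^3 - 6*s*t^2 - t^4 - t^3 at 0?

The Hessian of f at 0 has rank 1. Corank 2; j^3 = -(2*s + t)^3 is a perfect cube, so E-series; the 4-jet and mu = 7 give E_7.

E_{7}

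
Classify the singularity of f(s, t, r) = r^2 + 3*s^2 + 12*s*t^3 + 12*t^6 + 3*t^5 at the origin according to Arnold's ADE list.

A_4

The Hessian of f at 0 has rank 2. Corank 1: A-series; mu = 4 gives A_4.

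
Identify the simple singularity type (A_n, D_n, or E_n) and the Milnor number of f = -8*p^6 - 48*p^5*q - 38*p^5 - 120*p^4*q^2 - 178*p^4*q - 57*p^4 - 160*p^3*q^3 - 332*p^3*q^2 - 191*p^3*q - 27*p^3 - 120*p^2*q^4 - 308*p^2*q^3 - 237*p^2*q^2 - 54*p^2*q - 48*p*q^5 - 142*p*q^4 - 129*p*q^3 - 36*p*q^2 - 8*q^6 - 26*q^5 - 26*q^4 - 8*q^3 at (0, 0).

Type E_7, Milnor number mu = 7.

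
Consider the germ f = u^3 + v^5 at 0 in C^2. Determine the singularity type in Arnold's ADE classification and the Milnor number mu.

Type E_{8}, Milnor number mu = 8.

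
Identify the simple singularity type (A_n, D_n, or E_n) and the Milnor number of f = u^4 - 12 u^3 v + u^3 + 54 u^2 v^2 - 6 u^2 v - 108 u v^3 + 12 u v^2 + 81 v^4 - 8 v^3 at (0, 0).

The Hessian of f at 0 is [[0, 0], [0, 0]] with rank 0, so corank 2. A Groebner basis of the Jacobian ideal J(f) in C{u,v} is {v^4, u*v^2 - 7*v^3/3, u^2 - 4*u*v + 4*v^2}; counting standard monomials gives mu = 6. Corank 2; j^3 = (u - 2*v)^3 is a perfect cube, so E-series; the 4-jet and mu = 6 give E_6.

Type E6, Milnor number mu = 6.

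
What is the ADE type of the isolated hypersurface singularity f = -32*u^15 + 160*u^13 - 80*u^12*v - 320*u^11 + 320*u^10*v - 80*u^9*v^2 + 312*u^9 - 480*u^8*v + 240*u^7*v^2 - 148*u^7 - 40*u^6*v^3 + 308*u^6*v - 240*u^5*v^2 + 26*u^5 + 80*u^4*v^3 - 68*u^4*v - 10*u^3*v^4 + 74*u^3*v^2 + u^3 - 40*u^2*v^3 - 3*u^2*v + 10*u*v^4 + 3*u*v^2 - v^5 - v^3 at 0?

E8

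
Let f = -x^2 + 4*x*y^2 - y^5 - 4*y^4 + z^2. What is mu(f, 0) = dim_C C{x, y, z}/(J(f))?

4

The Hessian of f at 0 has rank 2. Corank 1: A-series; mu = 4 gives A_4.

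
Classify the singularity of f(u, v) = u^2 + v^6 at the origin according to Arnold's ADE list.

A_5

The Hessian of f at 0 is [[2, 0], [0, 0]] with rank 1, so corank 1. A Groebner basis of the Jacobian ideal J(f) in C{u,v} is {v^5, u}; counting standard monomials gives mu = 5. Corank 1: A-series; mu = 5 gives A_5.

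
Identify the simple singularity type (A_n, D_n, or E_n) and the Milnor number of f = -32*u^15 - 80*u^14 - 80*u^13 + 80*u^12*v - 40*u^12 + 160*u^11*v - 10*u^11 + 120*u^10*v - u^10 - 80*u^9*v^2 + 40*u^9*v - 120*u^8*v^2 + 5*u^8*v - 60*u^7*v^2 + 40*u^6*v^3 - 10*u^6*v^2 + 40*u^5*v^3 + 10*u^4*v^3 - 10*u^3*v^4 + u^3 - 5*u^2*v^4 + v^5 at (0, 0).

Type E_8, Milnor number mu = 8.

The Hessian of f at 0 has rank 0. Corank 2; j^3 = u^3 is a perfect cube, so E-series; the 5-jet and mu = 8 give E_8.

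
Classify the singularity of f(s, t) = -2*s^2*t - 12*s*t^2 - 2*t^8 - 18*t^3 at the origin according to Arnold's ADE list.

D_9

The Hessian of f at 0 has rank 0. Corank 2; j^3 = -2*t*(s + 3*t)^2 has shape L^2 M (L != M), so D-series; mu = 9 gives D_9.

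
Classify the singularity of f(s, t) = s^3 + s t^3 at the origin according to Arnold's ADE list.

The Hessian of f at 0 has rank 0. Corank 2; j^3 = s^3 is a perfect cube, so E-series; the 4-jet and mu = 7 give E_7.

E_7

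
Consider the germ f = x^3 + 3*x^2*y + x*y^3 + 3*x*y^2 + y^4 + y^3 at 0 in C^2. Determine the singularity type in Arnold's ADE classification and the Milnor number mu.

Type E7, Milnor number mu = 7.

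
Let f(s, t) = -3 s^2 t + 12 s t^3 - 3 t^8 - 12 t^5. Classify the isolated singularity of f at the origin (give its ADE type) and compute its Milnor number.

The Hessian of f at 0 has rank 0. Corank 2; j^3 = -3*s^2*t has shape L^2 M (L != M), so D-series; mu = 9 gives D_9.

Type D9, Milnor number mu = 9.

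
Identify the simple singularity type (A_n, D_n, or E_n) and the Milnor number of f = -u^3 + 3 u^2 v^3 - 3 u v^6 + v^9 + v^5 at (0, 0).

Type E_{8}, Milnor number mu = 8.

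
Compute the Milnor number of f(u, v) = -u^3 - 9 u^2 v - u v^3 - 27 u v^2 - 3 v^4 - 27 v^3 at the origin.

7

The Hessian of f at 0 is [[0, 0], [0, 0]] with rank 0, so corank 2. A Groebner basis of the Jacobian ideal J(f) in C{u,v} is {u^3 + 9*u^2*v + 162*u^2 + 972*u*v + 1458*v^2, -9*u^2 + u*v^2 - 54*u*v - 81*v^2, 3*u^2 + 18*u*v + v^3 + 27*v^2}; counting standard monomials gives mu = 7. Corank 2; j^3 = -(u + 3*v)^3 is a perfect cube, so E-series; the 4-jet and mu = 7 give E_7.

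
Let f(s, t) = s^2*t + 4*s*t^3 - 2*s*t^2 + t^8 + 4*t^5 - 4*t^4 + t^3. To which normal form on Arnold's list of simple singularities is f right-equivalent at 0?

D_9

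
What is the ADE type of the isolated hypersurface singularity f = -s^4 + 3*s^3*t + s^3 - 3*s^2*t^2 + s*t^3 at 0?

The Hessian of f at 0 has rank 0. Corank 2; j^3 = s^3 is a perfect cube, so E-series; the 4-jet and mu = 7 give E_7.

E7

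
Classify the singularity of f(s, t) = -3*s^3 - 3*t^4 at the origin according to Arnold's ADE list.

E_6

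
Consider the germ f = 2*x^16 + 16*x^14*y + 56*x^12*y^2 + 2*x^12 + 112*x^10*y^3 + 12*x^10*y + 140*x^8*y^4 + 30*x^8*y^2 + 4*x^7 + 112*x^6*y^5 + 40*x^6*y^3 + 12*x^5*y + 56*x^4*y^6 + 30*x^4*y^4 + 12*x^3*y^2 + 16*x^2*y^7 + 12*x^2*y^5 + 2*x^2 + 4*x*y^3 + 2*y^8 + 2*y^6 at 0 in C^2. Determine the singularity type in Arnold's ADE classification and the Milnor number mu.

Type A7, Milnor number mu = 7.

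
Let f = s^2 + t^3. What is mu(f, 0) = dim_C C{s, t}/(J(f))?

2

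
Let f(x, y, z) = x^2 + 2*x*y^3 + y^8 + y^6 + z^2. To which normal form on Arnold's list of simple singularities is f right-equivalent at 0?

A7

The Hessian of f at 0 has rank 2. Corank 1: A-series; mu = 7 gives A_7.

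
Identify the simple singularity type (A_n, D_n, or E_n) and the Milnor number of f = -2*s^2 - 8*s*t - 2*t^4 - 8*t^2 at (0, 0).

Type A_3, Milnor number mu = 3.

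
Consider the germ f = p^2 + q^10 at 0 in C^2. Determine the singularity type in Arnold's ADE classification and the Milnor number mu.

Type A_{9}, Milnor number mu = 9.

The Hessian of f at 0 has rank 1. Corank 1: A-series; mu = 9 gives A_9.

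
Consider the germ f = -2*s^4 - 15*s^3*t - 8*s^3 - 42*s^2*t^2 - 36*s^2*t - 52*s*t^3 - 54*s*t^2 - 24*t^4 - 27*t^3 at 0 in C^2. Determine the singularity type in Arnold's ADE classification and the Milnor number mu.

Type E7, Milnor number mu = 7.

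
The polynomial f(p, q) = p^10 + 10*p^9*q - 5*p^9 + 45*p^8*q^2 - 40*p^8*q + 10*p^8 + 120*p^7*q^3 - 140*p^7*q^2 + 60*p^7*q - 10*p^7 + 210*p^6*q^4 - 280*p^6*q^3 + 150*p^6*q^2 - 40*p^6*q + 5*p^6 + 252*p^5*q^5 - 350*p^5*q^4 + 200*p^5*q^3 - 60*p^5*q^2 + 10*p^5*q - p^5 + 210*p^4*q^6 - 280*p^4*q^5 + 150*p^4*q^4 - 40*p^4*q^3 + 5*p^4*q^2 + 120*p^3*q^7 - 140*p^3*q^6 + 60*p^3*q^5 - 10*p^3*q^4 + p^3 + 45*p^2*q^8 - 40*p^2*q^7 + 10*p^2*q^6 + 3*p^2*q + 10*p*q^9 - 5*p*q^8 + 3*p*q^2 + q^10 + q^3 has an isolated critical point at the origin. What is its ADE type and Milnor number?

The Hessian of f at 0 has rank 0. Corank 2; j^3 = (p + q)^3 is a perfect cube, so E-series; the 5-jet and mu = 8 give E_8.

Type E_{8}, Milnor number mu = 8.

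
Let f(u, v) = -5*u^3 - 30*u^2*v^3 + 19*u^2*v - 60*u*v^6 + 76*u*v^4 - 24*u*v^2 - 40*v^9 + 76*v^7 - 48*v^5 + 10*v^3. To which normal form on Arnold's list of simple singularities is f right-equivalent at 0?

The Hessian of f at 0 has rank 0. Corank 2; j^3 = -(u - v)*(5*u^2 - 14*u*v + 10*v^2) splits into three distinct lines over C (the quadratic factor has nonzero discriminant), so D_4.

D_{4}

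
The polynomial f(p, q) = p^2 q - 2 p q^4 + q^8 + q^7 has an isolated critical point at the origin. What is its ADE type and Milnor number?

Type D9, Milnor number mu = 9.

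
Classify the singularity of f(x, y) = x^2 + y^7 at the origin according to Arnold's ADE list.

A6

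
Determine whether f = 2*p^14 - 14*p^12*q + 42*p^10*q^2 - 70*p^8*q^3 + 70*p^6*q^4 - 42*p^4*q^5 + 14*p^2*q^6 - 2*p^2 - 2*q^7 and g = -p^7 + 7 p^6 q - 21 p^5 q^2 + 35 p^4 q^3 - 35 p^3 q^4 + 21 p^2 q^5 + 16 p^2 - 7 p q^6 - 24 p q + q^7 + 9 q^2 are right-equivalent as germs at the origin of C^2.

The Hessian of f at 0 is [[-4, 0], [0, 0]] with rank 1, so corank 1. A Groebner basis of the Jacobian ideal J(f) in C{p,q} is {q^6, p}; counting standard monomials gives mu = 6. Corank 1: A-series; mu = 6 gives A_6. The Hessian of g at 0 is [[32, -24], [-24, 18]] with rank 1, so corank 1. A Groebner basis of the Jacobian ideal J(g) in C{p,q} is {q^6, p - 3*q/4}; counting standard monomials gives mu = 6. Corank 1: A-series; mu = 6 gives A_6. Both have type A_6, hence right-equivalent.

Yes.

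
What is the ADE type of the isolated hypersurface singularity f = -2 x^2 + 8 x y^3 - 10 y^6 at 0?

A_5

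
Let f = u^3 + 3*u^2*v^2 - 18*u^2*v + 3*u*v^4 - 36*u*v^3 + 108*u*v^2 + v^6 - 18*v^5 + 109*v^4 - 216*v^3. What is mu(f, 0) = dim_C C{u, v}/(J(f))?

6

The Hessian of f at 0 has rank 0. Corank 2; j^3 = (u - 6*v)^3 is a perfect cube, so E-series; the 4-jet and mu = 6 give E_6.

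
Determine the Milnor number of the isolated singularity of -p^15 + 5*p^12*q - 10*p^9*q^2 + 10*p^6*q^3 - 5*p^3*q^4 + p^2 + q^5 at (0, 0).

The Hessian of f at 0 has rank 1. Corank 1: A-series; mu = 4 gives A_4.

4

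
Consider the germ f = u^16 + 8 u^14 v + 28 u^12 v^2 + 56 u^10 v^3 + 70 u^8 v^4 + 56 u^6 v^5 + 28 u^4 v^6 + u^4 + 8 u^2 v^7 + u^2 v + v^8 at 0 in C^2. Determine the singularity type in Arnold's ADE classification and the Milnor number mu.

Type D_9, Milnor number mu = 9.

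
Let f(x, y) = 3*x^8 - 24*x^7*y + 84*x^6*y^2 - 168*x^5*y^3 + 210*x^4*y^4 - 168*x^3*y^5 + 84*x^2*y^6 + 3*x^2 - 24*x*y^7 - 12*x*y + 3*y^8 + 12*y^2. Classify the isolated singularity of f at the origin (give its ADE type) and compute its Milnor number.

The Hessian of f at 0 has rank 1. Corank 1: A-series; mu = 7 gives A_7.

Type A_7, Milnor number mu = 7.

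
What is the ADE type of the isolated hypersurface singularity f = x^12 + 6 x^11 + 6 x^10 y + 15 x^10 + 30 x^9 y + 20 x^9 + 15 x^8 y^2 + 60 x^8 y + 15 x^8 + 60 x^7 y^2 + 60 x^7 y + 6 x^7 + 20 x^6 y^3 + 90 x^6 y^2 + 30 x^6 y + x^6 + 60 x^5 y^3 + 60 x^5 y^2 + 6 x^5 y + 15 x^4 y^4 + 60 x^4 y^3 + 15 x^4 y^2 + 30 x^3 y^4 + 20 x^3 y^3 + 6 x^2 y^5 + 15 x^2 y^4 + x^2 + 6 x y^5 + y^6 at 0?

A_5

The Hessian of f at 0 is [[2, 0], [0, 0]] with rank 1, so corank 1. A Groebner basis of the Jacobian ideal J(f) in C{x,y} is {y^5, x}; counting standard monomials gives mu = 5. Corank 1: A-series; mu = 5 gives A_5.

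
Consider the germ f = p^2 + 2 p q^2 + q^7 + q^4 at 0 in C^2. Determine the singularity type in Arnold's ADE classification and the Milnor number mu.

The Hessian of f at 0 has rank 1. Corank 1: A-series; mu = 6 gives A_6.

Type A_{6}, Milnor number mu = 6.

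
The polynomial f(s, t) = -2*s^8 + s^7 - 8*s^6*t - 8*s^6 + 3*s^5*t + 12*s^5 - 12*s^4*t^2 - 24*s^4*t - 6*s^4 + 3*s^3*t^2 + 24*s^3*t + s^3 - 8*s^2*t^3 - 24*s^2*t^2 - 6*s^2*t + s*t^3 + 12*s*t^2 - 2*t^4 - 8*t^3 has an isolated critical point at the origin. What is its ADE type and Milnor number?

Type E7, Milnor number mu = 7.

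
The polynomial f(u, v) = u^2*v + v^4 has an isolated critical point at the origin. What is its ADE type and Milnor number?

The Hessian of f at 0 has rank 0. Corank 2; j^3 = u^2*v has shape L^2 M (L != M), so D-series; mu = 5 gives D_5.

Type D_{5}, Milnor number mu = 5.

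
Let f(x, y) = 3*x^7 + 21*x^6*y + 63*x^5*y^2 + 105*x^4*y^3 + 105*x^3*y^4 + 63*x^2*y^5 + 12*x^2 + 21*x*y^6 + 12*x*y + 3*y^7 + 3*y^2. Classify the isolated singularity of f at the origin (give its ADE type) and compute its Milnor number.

The Hessian of f at 0 is [[24, 12], [12, 6]] with rank 1, so corank 1. A Groebner basis of the Jacobian ideal J(f) in C{x,y} is {y^6, x + y/2}; counting standard monomials gives mu = 6. Corank 1: A-series; mu = 6 gives A_6.

Type A_{6}, Milnor number mu = 6.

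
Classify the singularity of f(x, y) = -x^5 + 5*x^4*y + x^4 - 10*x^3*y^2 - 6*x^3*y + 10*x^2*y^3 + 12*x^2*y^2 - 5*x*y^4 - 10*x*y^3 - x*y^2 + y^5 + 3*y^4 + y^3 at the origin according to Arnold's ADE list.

The Hessian of f at 0 is [[0, 0], [0, 0]] with rank 0, so corank 2. A Groebner basis of the Jacobian ideal J(f) in C{x,y} is {x^3 - y^2/4, y^3, x*y - 3*y^2/4}; counting standard monomials gives mu = 5. Corank 2; j^3 = -y^2*(x - y) has shape L^2 M (L != M), so D-series; mu = 5 gives D_5.

D_5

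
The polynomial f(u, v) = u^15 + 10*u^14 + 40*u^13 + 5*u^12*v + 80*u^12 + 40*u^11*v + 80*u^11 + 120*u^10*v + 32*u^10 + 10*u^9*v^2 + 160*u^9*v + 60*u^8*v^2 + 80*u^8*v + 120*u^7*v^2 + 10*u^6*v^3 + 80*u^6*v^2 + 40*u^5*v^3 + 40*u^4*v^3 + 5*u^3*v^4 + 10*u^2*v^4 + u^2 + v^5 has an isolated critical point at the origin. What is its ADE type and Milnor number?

The Hessian of f at 0 has rank 1. Corank 1: A-series; mu = 4 gives A_4.

Type A4, Milnor number mu = 4.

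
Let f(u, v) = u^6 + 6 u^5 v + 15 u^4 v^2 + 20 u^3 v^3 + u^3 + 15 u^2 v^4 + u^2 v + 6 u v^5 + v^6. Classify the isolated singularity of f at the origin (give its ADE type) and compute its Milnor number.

The Hessian of f at 0 is [[0, 0], [0, 0]] with rank 0, so corank 2. A Groebner basis of the Jacobian ideal J(f) in C{u,v} is {-u*v/6 + v^5, u*v^2, u^2 + u*v}; counting standard monomials gives mu = 7. Corank 2; j^3 = u^2*(u + v) has shape L^2 M (L != M), so D-series; mu = 7 gives D_7.

Type D_{7}, Milnor number mu = 7.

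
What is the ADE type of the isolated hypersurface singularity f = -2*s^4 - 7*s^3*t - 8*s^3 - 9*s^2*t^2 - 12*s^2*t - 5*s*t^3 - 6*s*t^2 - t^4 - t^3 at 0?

E_7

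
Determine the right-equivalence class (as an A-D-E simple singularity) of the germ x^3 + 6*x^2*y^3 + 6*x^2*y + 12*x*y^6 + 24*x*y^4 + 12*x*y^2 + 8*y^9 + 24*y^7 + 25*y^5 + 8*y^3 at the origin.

E_{8}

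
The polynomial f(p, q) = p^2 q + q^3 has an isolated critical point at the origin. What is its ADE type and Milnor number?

Type D_{4}, Milnor number mu = 4.

The Hessian of f at 0 is [[0, 0], [0, 0]] with rank 0, so corank 2. A Groebner basis of the Jacobian ideal J(f) in C{p,q} is {q^3, p^2 + 3*q^2, p*q}; counting standard monomials gives mu = 4. Corank 2; j^3 = q*(p^2 + q^2) splits into three distinct lines over C (the quadratic factor has nonzero discriminant), so D_4.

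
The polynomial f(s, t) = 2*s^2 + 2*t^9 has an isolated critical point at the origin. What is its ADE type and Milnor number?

Type A_{8}, Milnor number mu = 8.

The Hessian of f at 0 has rank 1. Corank 1: A-series; mu = 8 gives A_8.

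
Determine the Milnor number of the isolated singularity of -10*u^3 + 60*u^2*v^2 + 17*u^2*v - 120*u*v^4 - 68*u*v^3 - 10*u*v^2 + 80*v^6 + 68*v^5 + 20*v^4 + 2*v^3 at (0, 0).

The Hessian of f at 0 has rank 0. Corank 2; j^3 = -(2*u - v)*(5*u^2 - 6*u*v + 2*v^2) splits into three distinct lines over C (the quadratic factor has nonzero discriminant), so D_4.

4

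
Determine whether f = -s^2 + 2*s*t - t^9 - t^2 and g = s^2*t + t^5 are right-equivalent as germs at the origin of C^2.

No.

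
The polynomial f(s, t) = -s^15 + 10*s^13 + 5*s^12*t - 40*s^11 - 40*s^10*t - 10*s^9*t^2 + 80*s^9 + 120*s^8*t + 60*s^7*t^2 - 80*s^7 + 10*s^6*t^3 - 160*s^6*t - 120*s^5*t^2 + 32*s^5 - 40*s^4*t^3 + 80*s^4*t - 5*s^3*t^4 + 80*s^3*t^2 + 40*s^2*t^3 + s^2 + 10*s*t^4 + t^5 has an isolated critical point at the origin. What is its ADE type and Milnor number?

The Hessian of f at 0 is [[2, 0], [0, 0]] with rank 1, so corank 1. A Groebner basis of the Jacobian ideal J(f) in C{s,t} is {t^4, s}; counting standard monomials gives mu = 4. Corank 1: A-series; mu = 4 gives A_4.

Type A_4, Milnor number mu = 4.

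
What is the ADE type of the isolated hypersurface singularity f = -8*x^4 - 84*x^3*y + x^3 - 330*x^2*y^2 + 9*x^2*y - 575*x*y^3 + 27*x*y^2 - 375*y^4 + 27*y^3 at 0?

E_7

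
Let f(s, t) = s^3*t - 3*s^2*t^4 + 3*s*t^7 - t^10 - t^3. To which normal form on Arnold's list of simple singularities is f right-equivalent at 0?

E_{7}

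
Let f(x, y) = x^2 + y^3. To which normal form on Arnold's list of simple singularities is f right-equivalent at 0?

A2

The Hessian of f at 0 has rank 1. Corank 1: A-series; mu = 2 gives A_2.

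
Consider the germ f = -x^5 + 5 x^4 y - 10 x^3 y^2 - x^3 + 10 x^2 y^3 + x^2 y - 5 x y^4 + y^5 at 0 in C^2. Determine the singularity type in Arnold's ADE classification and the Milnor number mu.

The Hessian of f at 0 is [[0, 0], [0, 0]] with rank 0, so corank 2. A Groebner basis of the Jacobian ideal J(f) in C{x,y} is {x*y/5 + y^4, x*y^2, x^2 - x*y}; counting standard monomials gives mu = 6. Corank 2; j^3 = -x^2*(x - y) has shape L^2 M (L != M), so D-series; mu = 6 gives D_6.

Type D_{6}, Milnor number mu = 6.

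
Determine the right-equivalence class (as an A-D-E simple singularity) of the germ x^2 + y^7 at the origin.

A_6

The Hessian of f at 0 has rank 1. Corank 1: A-series; mu = 6 gives A_6.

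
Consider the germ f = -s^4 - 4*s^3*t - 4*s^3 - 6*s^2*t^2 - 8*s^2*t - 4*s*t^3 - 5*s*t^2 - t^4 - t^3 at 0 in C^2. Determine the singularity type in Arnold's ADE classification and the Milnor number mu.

Type D_{5}, Milnor number mu = 5.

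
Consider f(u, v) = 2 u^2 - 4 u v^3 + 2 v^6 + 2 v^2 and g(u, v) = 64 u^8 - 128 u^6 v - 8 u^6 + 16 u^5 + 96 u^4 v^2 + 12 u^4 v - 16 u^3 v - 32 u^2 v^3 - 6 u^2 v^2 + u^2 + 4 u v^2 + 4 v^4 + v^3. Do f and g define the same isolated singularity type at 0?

The Hessian of f at 0 has rank 2. Corank 0: nondegenerate Morse point, so A_1. The Hessian of g at 0 has rank 1. Corank 1: A-series; mu = 2 gives A_2. f is A_1 but g is A_2, hence not right-equivalent.

No.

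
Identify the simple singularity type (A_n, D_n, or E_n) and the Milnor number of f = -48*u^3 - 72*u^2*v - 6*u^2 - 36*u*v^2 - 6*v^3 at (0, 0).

Type A_{2}, Milnor number mu = 2.

The Hessian of f at 0 is [[-12, 0], [0, 0]] with rank 1, so corank 1. A Groebner basis of the Jacobian ideal J(f) in C{u,v} is {v^2, u}; counting standard monomials gives mu = 2. Corank 1: A-series; mu = 2 gives A_2.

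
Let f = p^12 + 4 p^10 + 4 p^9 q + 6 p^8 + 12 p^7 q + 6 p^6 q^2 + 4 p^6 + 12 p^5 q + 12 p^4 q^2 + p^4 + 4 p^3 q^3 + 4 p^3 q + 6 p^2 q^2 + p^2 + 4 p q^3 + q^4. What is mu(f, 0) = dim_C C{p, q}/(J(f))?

3

The Hessian of f at 0 is [[2, 0], [0, 0]] with rank 1, so corank 1. A Groebner basis of the Jacobian ideal J(f) in C{p,q} is {q^3, p}; counting standard monomials gives mu = 3. Corank 1: A-series; mu = 3 gives A_3.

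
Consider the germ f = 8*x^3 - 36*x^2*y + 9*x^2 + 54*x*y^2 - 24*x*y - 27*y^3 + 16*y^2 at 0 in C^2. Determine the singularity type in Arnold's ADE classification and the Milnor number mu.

Type A_{2}, Milnor number mu = 2.

The Hessian of f at 0 is [[18, -24], [-24, 32]] with rank 1, so corank 1. A Groebner basis of the Jacobian ideal J(f) in C{x,y} is {y^2, x - 4*y/3}; counting standard monomials gives mu = 2. Corank 1: A-series; mu = 2 gives A_2.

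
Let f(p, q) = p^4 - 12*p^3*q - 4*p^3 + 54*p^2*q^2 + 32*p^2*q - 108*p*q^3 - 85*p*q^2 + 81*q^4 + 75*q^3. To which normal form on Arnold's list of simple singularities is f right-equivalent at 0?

D_5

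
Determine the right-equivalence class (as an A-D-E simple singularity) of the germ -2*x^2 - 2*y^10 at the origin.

A_{9}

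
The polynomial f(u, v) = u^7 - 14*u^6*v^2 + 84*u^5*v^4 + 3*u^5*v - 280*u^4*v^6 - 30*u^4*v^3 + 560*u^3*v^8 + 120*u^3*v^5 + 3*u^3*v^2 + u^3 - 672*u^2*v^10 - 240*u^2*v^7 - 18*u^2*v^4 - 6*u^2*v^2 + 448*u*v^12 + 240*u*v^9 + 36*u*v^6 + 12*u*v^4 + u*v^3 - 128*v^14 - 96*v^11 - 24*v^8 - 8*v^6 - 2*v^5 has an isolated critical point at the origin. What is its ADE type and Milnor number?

The Hessian of f at 0 has rank 0. Corank 2; j^3 = u^3 is a perfect cube, so E-series; the 4-jet and mu = 7 give E_7.

Type E_7, Milnor number mu = 7.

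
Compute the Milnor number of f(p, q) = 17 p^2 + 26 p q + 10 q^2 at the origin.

1

The Hessian of f at 0 has rank 2. Corank 0: nondegenerate Morse point, so A_1.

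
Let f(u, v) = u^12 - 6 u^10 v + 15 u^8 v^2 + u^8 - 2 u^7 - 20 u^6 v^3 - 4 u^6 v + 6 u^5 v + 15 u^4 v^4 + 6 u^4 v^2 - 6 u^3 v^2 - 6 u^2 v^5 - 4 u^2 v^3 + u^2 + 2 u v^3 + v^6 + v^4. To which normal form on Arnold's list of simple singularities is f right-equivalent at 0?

The Hessian of f at 0 has rank 1. Corank 1: A-series; mu = 3 gives A_3.

A_3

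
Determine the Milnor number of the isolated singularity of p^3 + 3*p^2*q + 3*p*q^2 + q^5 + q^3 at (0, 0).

8

The Hessian of f at 0 has rank 0. Corank 2; j^3 = (p + q)^3 is a perfect cube, so E-series; the 5-jet and mu = 8 give E_8.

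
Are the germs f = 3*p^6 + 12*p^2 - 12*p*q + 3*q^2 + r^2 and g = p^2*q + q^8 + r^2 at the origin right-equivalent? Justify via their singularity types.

The Hessian of f at 0 is [[24, -12, 0], [-12, 6, 0], [0, 0, 2]] with rank 2, so corank 1. A Groebner basis of the Jacobian ideal J(f) in C{p,q,r} is {q^5, p - q/2, r}; counting standard monomials gives mu = 5. Corank 1: A-series; mu = 5 gives A_5. The Hessian of g at 0 is [[0, 0, 0], [0, 0, 0], [0, 0, 2]] with rank 1, so corank 2. A Groebner basis of the Jacobian ideal J(g) in C{p,q,r} is {p^2/8 + q^7, p^3, p*q, r}; counting standard monomials gives mu = 9. Corank 2; j^3 = p^2*q has shape L^2 M (L != M), so D-series; mu = 9 gives D_9. f is A_5 but g is D_9, hence not right-equivalent.

No.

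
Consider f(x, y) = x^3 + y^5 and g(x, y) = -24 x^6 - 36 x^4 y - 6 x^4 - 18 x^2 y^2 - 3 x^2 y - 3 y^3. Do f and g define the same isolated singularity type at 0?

No.

The Hessian of f at 0 has rank 0. Corank 2; j^3 = x^3 is a perfect cube, so E-series; the 5-jet and mu = 8 give E_8. The Hessian of g at 0 has rank 0. Corank 2; j^3 = -3*y*(x^2 + y^2) splits into three distinct lines over C (the quadratic factor has nonzero discriminant), so D_4. f is E_8 but g is D_4, hence not right-equivalent.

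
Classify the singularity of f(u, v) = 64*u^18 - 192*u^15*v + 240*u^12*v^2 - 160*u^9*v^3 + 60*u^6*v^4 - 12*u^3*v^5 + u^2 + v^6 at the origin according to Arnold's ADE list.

A5

The Hessian of f at 0 is [[2, 0], [0, 0]] with rank 1, so corank 1. A Groebner basis of the Jacobian ideal J(f) in C{u,v} is {v^5, u}; counting standard monomials gives mu = 5. Corank 1: A-series; mu = 5 gives A_5.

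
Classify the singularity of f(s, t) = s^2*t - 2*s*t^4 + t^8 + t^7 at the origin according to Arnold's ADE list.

The Hessian of f at 0 is [[0, 0], [0, 0]] with rank 0, so corank 2. A Groebner basis of the Jacobian ideal J(f) in C{s,t} is {s^2*t^2, -8*s^2*t - s^2 + s*t^3, -s*t + t^4, s^3}; counting standard monomials gives mu = 9. Corank 2; j^3 = s^2*t has shape L^2 M (L != M), so D-series; mu = 9 gives D_9.

D_{9}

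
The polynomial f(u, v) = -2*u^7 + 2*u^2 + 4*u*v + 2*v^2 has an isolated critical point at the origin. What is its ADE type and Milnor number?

Type A_{6}, Milnor number mu = 6.

The Hessian of f at 0 has rank 1. Corank 1: A-series; mu = 6 gives A_6.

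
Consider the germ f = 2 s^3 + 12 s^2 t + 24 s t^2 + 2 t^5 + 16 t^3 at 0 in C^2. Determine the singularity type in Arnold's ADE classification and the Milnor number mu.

Type E8, Milnor number mu = 8.

The Hessian of f at 0 is [[0, 0], [0, 0]] with rank 0, so corank 2. A Groebner basis of the Jacobian ideal J(f) in C{s,t} is {t^4, s^2 + 4*s*t + 4*t^2}; counting standard monomials gives mu = 8. Corank 2; j^3 = 2*(s + 2*t)^3 is a perfect cube, so E-series; the 5-jet and mu = 8 give E_8.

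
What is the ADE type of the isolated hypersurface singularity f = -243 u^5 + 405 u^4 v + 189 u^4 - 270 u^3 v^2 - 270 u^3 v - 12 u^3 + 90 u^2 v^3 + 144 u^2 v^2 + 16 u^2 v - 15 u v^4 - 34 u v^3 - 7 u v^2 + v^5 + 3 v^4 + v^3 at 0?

D_5

The Hessian of f at 0 has rank 0. Corank 2; j^3 = -(2*u - v)^2*(3*u - v) has shape L^2 M (L != M), so D-series; mu = 5 gives D_5.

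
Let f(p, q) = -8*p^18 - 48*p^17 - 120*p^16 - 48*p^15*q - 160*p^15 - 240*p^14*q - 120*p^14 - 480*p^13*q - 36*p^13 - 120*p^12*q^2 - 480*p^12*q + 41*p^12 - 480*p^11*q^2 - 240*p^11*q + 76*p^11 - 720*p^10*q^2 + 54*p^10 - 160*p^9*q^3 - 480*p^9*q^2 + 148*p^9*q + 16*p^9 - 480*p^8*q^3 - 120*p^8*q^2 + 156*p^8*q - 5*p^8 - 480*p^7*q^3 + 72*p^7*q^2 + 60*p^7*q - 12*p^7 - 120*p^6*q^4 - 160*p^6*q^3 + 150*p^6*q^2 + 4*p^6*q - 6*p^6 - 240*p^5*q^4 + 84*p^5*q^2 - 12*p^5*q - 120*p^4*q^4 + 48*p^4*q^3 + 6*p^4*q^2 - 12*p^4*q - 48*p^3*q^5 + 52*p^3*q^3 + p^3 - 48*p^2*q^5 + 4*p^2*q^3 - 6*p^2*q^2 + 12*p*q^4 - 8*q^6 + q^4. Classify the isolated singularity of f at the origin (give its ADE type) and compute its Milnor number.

The Hessian of f at 0 has rank 0. Corank 2; j^3 = p^3 is a perfect cube, so E-series; the 4-jet and mu = 6 give E_6.

Type E6, Milnor number mu = 6.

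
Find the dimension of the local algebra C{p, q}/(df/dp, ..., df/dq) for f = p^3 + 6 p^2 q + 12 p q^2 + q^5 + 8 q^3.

The Hessian of f at 0 has rank 0. Corank 2; j^3 = (p + 2*q)^3 is a perfect cube, so E-series; the 5-jet and mu = 8 give E_8.

8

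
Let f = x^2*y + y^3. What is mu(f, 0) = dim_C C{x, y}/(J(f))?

4

The Hessian of f at 0 is [[0, 0], [0, 0]] with rank 0, so corank 2. A Groebner basis of the Jacobian ideal J(f) in C{x,y} is {y^3, x^2 + 3*y^2, x*y}; counting standard monomials gives mu = 4. Corank 2; j^3 = y*(x^2 + y^2) splits into three distinct lines over C (the quadratic factor has nonzero discriminant), so D_4.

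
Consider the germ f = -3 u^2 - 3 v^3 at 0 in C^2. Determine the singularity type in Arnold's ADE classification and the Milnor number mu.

Type A_2, Milnor number mu = 2.

The Hessian of f at 0 has rank 1. Corank 1: A-series; mu = 2 gives A_2.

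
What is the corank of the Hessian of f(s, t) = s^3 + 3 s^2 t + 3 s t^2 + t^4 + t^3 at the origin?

2

Hessian at 0 has rank 0.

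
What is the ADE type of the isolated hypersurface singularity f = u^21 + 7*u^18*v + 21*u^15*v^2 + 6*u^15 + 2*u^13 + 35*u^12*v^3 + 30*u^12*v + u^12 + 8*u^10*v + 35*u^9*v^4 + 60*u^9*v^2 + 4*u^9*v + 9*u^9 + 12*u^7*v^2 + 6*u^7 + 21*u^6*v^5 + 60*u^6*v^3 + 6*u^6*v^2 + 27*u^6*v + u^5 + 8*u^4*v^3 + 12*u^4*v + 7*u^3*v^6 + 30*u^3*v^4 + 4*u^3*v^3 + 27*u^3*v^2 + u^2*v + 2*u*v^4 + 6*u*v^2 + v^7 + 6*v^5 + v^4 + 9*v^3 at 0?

D_5

The Hessian of f at 0 has rank 0. Corank 2; j^3 = v*(u + 3*v)^2 has shape L^2 M (L != M), so D-series; mu = 5 gives D_5.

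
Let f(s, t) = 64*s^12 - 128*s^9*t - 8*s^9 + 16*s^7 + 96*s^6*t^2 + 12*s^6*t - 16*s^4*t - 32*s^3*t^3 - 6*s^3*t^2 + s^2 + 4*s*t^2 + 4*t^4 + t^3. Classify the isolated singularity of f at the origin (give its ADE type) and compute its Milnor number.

Type A2, Milnor number mu = 2.

The Hessian of f at 0 has rank 1. Corank 1: A-series; mu = 2 gives A_2.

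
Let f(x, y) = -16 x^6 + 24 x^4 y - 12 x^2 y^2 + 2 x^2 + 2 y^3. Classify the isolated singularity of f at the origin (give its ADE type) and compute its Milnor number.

Type A2, Milnor number mu = 2.

The Hessian of f at 0 is [[4, 0], [0, 0]] with rank 1, so corank 1. A Groebner basis of the Jacobian ideal J(f) in C{x,y} is {y^2, x}; counting standard monomials gives mu = 2. Corank 1: A-series; mu = 2 gives A_2.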